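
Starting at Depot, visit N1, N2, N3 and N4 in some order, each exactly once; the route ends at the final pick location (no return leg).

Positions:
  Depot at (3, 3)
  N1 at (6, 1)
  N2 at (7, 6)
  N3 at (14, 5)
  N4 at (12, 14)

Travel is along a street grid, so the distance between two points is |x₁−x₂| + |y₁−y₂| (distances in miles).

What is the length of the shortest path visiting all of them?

30 miles — the minimum one-way total.

There are 4! = 24 possible orderings.
Depot→N1→N2→N3→N4: 5+6+8+11 = 30
Depot→N1→N2→N4→N3: 5+6+13+11 = 35
Depot→N1→N3→N2→N4: 5+12+8+13 = 38
Depot→N1→N3→N4→N2: 5+12+11+13 = 41
Depot→N1→N4→N2→N3: 5+19+13+8 = 45
Depot→N1→N4→N3→N2: 5+19+11+8 = 43
Depot→N2→N1→N3→N4: 7+6+12+11 = 36
Depot→N2→N1→N4→N3: 7+6+19+11 = 43
Depot→N2→N3→N1→N4: 7+8+12+19 = 46
Depot→N2→N3→N4→N1: 7+8+11+19 = 45
Depot→N2→N4→N1→N3: 7+13+19+12 = 51
Depot→N2→N4→N3→N1: 7+13+11+12 = 43
Depot→N3→N1→N2→N4: 13+12+6+13 = 44
Depot→N3→N1→N4→N2: 13+12+19+13 = 57
… (10 more)
The minimum is 30.
One shortest path: Depot → N1 → N2 → N3 → N4.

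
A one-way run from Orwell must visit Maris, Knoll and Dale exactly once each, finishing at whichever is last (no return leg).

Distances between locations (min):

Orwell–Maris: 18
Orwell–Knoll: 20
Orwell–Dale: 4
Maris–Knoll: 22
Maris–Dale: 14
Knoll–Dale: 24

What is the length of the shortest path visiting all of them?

There are 3! = 6 possible orderings.
Orwell - Maris - Knoll - Dale: 18+22+24 = 64
Orwell - Maris - Dale - Knoll: 18+14+24 = 56
Orwell - Knoll - Maris - Dale: 20+22+14 = 56
Orwell - Knoll - Dale - Maris: 20+24+14 = 58
Orwell - Dale - Maris - Knoll: 4+14+22 = 40
Orwell - Dale - Knoll - Maris: 4+24+22 = 50
The minimum is 40.
One shortest path: Orwell → Dale → Maris → Knoll.

Minimum one-way distance = 40 min.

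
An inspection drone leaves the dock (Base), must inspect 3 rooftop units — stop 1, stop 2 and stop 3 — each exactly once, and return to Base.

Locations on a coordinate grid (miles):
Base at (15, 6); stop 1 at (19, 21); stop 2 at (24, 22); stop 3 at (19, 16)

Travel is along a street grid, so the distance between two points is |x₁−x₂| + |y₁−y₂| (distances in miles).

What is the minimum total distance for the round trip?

Base → stop 1 → stop 2 → stop 3 → Base: 19+6+11+14 = 50
Base → stop 1 → stop 3 → stop 2 → Base: 19+5+11+25 = 60
Base → stop 2 → stop 1 → stop 3 → Base: 25+6+5+14 = 50
The minimum is 50.
One optimal route: Base → stop 1 → stop 2 → stop 3 → Base (or its reverse).

Shortest round trip = 50 miles.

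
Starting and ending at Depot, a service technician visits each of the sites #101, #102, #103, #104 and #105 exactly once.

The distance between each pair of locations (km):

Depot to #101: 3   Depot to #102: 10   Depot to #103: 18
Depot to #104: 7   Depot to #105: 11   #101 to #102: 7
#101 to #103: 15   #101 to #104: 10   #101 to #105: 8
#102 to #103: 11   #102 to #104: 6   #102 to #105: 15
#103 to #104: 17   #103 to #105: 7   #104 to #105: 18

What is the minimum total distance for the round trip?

With 5 stops there are 5!/2 = 60 distinct round trips (a route and its reverse cost the same).
Depot - #101 - #102 - #103 - #104 - #105 - Depot: 3+7+11+17+18+11 = 67
Depot - #101 - #102 - #103 - #105 - #104 - Depot: 3+7+11+7+18+7 = 53
Depot - #101 - #102 - #104 - #103 - #105 - Depot: 3+7+6+17+7+11 = 51
Depot - #101 - #102 - #104 - #105 - #103 - Depot: 3+7+6+18+7+18 = 59
Depot - #101 - #102 - #105 - #103 - #104 - Depot: 3+7+15+7+17+7 = 56
Depot - #101 - #102 - #105 - #104 - #103 - Depot: 3+7+15+18+17+18 = 78
Depot - #101 - #103 - #102 - #104 - #105 - Depot: 3+15+11+6+18+11 = 64
Depot - #101 - #103 - #102 - #105 - #104 - Depot: 3+15+11+15+18+7 = 69
Depot - #101 - #103 - #104 - #102 - #105 - Depot: 3+15+17+6+15+11 = 67
Depot - #101 - #103 - #104 - #105 - #102 - Depot: 3+15+17+18+15+10 = 78
Depot - #101 - #103 - #105 - #102 - #104 - Depot: 3+15+7+15+6+7 = 53
Depot - #101 - #103 - #105 - #104 - #102 - Depot: 3+15+7+18+6+10 = 59
Depot - #101 - #104 - #102 - #103 - #105 - Depot: 3+10+6+11+7+11 = 48
Depot - #101 - #104 - #102 - #105 - #103 - Depot: 3+10+6+15+7+18 = 59
… (46 more)
Depot - #101 - #105 - #103 - #102 - #104 - Depot: 3+8+7+11+6+7 = 42  ← best
The minimum is 42.
One optimal route: Depot → #101 → #105 → #103 → #102 → #104 → Depot (or its reverse).

42 km — the shortest possible round trip.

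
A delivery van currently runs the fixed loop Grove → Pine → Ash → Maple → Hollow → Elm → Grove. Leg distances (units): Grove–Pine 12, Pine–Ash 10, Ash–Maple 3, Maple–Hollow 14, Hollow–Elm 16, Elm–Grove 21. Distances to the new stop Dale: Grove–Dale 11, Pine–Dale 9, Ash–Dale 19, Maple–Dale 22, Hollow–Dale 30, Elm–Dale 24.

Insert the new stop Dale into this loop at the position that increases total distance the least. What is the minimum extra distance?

Minimum extra distance: 8, inserting Dale between Grove and Pine.

Insertion cost between consecutive stops i–j is d(i,Dale) + d(Dale,j) − d(i,j):
  between Grove and Pine: 11 + 9 − 12 = 8
  between Pine and Ash: 9 + 19 − 10 = 18
  between Ash and Maple: 19 + 22 − 3 = 38
  between Maple and Hollow: 22 + 30 − 14 = 38
  between Hollow and Elm: 30 + 24 − 16 = 38
  between Elm and Grove: 24 + 11 − 21 = 14
Cheapest insertion is between Grove and Pine, adding 8.
New total = 76 + 8 = 84.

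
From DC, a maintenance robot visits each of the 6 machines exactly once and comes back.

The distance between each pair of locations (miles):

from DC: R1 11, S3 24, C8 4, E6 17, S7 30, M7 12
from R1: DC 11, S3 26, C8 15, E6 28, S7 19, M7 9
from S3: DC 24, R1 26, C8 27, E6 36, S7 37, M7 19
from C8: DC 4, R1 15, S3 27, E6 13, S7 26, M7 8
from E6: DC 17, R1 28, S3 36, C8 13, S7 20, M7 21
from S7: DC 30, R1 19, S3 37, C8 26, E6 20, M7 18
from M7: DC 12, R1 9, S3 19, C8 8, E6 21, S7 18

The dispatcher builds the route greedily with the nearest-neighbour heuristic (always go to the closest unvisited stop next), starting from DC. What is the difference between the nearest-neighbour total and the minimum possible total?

DC: C8=4, R1=11, M7=12, E6=17, S3=24, S7=30 ⇒ C8
C8: M7=8, E6=13, R1=15, S7=26, S3=27 ⇒ M7
M7: R1=9, S7=18, S3=19, E6=21 ⇒ R1
R1: S7=19, S3=26, E6=28 ⇒ S7
S7: E6=20, S3=37 ⇒ E6
E6: S3=36 ⇒ S3
NN route DC → C8 → M7 → R1 → S7 → E6 → S3 → DC costs 120.
Optimal: DC → S3 → M7 → R1 → S7 → E6 → C8 → DC costs 108 (by enumerating all 360 distinct tours).
Excess = 120 − 108 = 12.

12 miles longer than the optimal tour.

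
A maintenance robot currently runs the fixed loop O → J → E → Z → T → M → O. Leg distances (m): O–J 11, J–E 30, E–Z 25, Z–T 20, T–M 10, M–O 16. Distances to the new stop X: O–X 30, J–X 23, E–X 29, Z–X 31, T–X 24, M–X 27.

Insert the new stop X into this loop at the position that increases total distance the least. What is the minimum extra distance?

Insertion cost between consecutive stops i–j is d(i,X) + d(X,j) − d(i,j):
  between O and J: 30 + 23 − 11 = 42
  between J and E: 23 + 29 − 30 = 22
  between E and Z: 29 + 31 − 25 = 35
  between Z and T: 31 + 24 − 20 = 35
  between T and M: 24 + 27 − 10 = 41
  between M and O: 27 + 30 − 16 = 41
Cheapest insertion is between J and E, adding 22.
New total = 112 + 22 = 134.

Adding 22 m by placing X on the J–E leg.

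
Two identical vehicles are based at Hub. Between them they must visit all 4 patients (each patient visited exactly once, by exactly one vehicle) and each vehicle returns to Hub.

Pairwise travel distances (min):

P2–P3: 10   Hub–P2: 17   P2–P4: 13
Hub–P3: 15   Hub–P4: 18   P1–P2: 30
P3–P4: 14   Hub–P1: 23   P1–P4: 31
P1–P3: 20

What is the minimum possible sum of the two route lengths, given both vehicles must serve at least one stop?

There are 2^3 − 1 = 7 ways to divide the 4 stops into two non-empty groups. For each, the best each vehicle can do is its own shortest tour through its group:
  {P1} + {P2, P3, P4}: 46 + 56 = 102
  {P2} + {P1, P3, P4}: 34 + 75 = 109
  {P1, P2} + {P3, P4}: 70 + 47 = 117
  {P3} + {P1, P2, P4}: 30 + 84 = 114
  {P1, P3} + {P2, P4}: 58 + 48 = 106
  {P2, P3} + {P1, P4}: 42 + 72 = 114
  … (7 splits in total)
Best: vehicle 1 Hub → P1 → Hub = 46; vehicle 2 Hub → P3 → P2 → P4 → Hub = 56; combined 102.

102 min — the smallest possible combined total.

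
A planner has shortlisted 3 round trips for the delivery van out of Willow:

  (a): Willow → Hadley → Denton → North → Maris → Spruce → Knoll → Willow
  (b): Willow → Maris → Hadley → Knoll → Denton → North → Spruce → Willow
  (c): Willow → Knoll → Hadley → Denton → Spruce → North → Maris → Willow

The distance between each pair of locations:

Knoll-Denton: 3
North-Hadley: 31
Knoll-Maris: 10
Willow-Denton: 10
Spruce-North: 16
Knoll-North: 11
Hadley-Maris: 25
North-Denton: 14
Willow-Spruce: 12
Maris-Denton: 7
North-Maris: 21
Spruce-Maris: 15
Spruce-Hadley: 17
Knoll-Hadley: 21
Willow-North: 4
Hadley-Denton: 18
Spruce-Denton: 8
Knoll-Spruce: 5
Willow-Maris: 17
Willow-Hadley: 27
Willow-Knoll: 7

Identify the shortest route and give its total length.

(a): 27 + 18 + 14 + 21 + 15 + 5 + 7 = 107
(b): 17 + 25 + 21 + 3 + 14 + 16 + 12 = 108
(c): 7 + 21 + 18 + 8 + 16 + 21 + 17 = 108

Shortest is (a), total 107.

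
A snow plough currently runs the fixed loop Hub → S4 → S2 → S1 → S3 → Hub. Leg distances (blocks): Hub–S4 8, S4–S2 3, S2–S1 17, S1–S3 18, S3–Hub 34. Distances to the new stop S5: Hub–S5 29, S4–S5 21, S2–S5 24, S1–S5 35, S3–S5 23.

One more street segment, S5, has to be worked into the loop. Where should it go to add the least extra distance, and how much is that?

+18 blocks — insert S5 between S3 and Hub.

Insertion cost between consecutive stops i–j is d(i,S5) + d(S5,j) − d(i,j):
  between Hub and S4: 29 + 21 − 8 = 42
  between S4 and S2: 21 + 24 − 3 = 42
  between S2 and S1: 24 + 35 − 17 = 42
  between S1 and S3: 35 + 23 − 18 = 40
  between S3 and Hub: 23 + 29 − 34 = 18
Cheapest insertion is between S3 and Hub, adding 18.
New total = 80 + 18 = 98.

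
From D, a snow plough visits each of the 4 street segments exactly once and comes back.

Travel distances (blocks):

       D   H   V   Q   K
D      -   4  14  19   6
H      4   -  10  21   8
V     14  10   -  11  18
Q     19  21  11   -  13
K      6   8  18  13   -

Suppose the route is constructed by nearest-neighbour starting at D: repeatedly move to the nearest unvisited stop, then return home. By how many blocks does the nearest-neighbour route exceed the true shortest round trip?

6 blocks longer than the optimal tour.

D: H=4, K=6, V=14, Q=19 ⇒ H
H: K=8, V=10, Q=21 ⇒ K
K: Q=13, V=18 ⇒ Q
Q: V=11 ⇒ V
NN route D → H → K → Q → V → D costs 50.
Optimal: D → H → V → Q → K → D costs 44 (by enumerating all 12 distinct tours).
Excess = 50 − 44 = 6.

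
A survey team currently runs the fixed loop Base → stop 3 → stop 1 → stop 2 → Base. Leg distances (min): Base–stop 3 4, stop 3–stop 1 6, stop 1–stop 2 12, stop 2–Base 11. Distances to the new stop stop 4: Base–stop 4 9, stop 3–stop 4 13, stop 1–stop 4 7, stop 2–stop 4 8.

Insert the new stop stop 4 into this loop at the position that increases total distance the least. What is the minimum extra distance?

+3 min — insert stop 4 between stop 1 and stop 2.

Insertion cost between consecutive stops i–j is d(i,stop 4) + d(stop 4,j) − d(i,j):
  between Base and stop 3: 9 + 13 − 4 = 18
  between stop 3 and stop 1: 13 + 7 − 6 = 14
  between stop 1 and stop 2: 7 + 8 − 12 = 3
  between stop 2 and Base: 8 + 9 − 11 = 6
Cheapest insertion is between stop 1 and stop 2, adding 3.
New total = 33 + 3 = 36.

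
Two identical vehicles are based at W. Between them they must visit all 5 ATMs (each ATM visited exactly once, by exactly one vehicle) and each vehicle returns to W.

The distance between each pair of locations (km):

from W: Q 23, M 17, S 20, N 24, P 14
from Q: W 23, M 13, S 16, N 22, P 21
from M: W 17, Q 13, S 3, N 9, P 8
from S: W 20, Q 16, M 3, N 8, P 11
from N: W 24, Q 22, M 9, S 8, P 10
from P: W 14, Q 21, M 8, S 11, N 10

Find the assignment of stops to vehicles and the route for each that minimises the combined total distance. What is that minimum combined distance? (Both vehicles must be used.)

98 km — the smallest possible combined total.

Try each way of splitting the stops between the two vehicles (each non-empty) and, for each split, find the best tour for each vehicle:
  {Q} + {M, S, N, P}: 46 + 52 = 98
  {M} + {Q, S, N, P}: 34 + 71 = 105
  {Q, M} + {S, N, P}: 53 + 52 = 105
  {S} + {Q, M, N, P}: 40 + 69 = 109
  {Q, S} + {M, N, P}: 59 + 50 = 109
  {M, S} + {Q, N, P}: 40 + 69 = 109
  … (15 splits in total)
Best: vehicle 1 W → Q → W = 46; vehicle 2 W → M → S → N → P → W = 52; combined 98.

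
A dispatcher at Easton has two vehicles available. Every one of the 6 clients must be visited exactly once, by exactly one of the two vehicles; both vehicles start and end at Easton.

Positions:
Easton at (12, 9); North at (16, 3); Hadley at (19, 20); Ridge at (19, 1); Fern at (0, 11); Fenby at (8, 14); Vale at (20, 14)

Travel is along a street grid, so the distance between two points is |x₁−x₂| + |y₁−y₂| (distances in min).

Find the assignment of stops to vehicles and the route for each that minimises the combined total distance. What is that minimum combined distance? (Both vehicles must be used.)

Check every non-empty split of the stops between the two vehicles; for each half take its own optimal tour:
  {North} + {Hadley, Ridge, Fern, Fenby, Vale}: 20 + 78 = 98
  {Hadley} + {North, Ridge, Fern, Fenby, Vale}: 36 + 66 = 102
  {North, Hadley} + {Ridge, Fern, Fenby, Vale}: 48 + 66 = 114
  {Ridge} + {North, Hadley, Fern, Fenby, Vale}: 30 + 74 = 104
  {North, Ridge} + {Hadley, Fern, Fenby, Vale}: 30 + 62 = 92
  {Hadley, Ridge} + {North, Fern, Fenby, Vale}: 52 + 62 = 114
  … (31 splits in total)
  {Fern, Fenby} + {North, Hadley, Ridge, Vale}: 34 + 54 = 88  ← best
Best: vehicle 1 Easton → Fern → Fenby → Easton = 34; vehicle 2 Easton → North → Ridge → Hadley → Vale → Easton = 54; combined 88.

88 min — the smallest possible combined total.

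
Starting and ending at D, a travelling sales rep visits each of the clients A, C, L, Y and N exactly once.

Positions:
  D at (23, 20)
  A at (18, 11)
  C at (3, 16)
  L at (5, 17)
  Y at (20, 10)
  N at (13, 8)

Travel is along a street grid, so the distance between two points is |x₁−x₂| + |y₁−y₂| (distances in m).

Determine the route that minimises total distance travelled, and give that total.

With 5 stops there are 5!/2 = 60 distinct round trips (a route and its reverse cost the same).
D → A → C → L → Y → N → D: 14+20+3+22+9+22 = 90
D → A → C → L → N → Y → D: 14+20+3+17+9+13 = 76
D → A → C → Y → L → N → D: 14+20+23+22+17+22 = 118
D → A → C → Y → N → L → D: 14+20+23+9+17+21 = 104
D → A → C → N → L → Y → D: 14+20+18+17+22+13 = 104
D → A → C → N → Y → L → D: 14+20+18+9+22+21 = 104
D → A → L → C → Y → N → D: 14+19+3+23+9+22 = 90
D → A → L → C → N → Y → D: 14+19+3+18+9+13 = 76
D → A → L → Y → C → N → D: 14+19+22+23+18+22 = 118
D → A → L → Y → N → C → D: 14+19+22+9+18+24 = 106
D → A → L → N → C → Y → D: 14+19+17+18+23+13 = 104
D → A → L → N → Y → C → D: 14+19+17+9+23+24 = 106
D → A → Y → C → L → N → D: 14+3+23+3+17+22 = 82
D → A → Y → C → N → L → D: 14+3+23+18+17+21 = 96
… (46 more)
D → L → C → N → A → Y → D: 21+3+18+8+3+13 = 66  ← best
The minimum is 66.
One optimal route: D → L → C → N → A → Y → D (or its reverse).

Minimum total distance: 66 m.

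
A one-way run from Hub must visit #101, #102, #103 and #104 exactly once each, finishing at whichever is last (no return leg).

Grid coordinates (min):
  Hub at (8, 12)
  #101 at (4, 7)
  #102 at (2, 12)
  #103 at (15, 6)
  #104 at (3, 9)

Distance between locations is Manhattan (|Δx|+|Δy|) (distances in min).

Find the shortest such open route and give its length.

Minimum one-way distance = 25 min.

There are 4! = 24 possible orderings.
Hub - #101 - #102 - #103 - #104: 9+7+19+15 = 50
Hub - #101 - #102 - #104 - #103: 9+7+4+15 = 35
Hub - #101 - #103 - #102 - #104: 9+12+19+4 = 44
Hub - #101 - #103 - #104 - #102: 9+12+15+4 = 40
Hub - #101 - #104 - #102 - #103: 9+3+4+19 = 35
Hub - #101 - #104 - #103 - #102: 9+3+15+19 = 46
Hub - #102 - #101 - #103 - #104: 6+7+12+15 = 40
Hub - #102 - #101 - #104 - #103: 6+7+3+15 = 31
Hub - #102 - #103 - #101 - #104: 6+19+12+3 = 40
Hub - #102 - #103 - #104 - #101: 6+19+15+3 = 43
Hub - #102 - #104 - #101 - #103: 6+4+3+12 = 25
Hub - #102 - #104 - #103 - #101: 6+4+15+12 = 37
Hub - #103 - #101 - #102 - #104: 13+12+7+4 = 36
Hub - #103 - #101 - #104 - #102: 13+12+3+4 = 32
… (10 more)
The minimum is 25.
One shortest path: Hub → #102 → #104 → #101 → #103.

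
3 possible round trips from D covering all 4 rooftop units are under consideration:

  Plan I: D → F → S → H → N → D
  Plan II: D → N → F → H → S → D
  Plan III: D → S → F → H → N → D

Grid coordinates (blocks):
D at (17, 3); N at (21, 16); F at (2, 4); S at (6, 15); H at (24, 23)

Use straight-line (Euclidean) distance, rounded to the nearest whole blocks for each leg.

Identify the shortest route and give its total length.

Plan I: 15 + 12 + 20 + 8 + 14 = 69
Plan II: 14 + 22 + 29 + 20 + 16 = 101
Plan III: 16 + 12 + 29 + 8 + 14 = 79

69 blocks — Plan I is the shortest.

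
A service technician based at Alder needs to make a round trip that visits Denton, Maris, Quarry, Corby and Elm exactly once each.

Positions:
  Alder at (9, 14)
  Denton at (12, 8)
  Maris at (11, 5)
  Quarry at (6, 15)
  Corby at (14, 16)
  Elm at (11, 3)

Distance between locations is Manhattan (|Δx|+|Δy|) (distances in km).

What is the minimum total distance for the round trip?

42 km — the shortest possible round trip.

There are 60 distinct closed tours to check (reversals are equivalent).
Alder→Denton→Maris→Quarry→Corby→Elm→Alder: 9+4+15+9+16+13 = 66
Alder→Denton→Maris→Quarry→Elm→Corby→Alder: 9+4+15+17+16+7 = 68
Alder→Denton→Maris→Corby→Quarry→Elm→Alder: 9+4+14+9+17+13 = 66
Alder→Denton→Maris→Corby→Elm→Quarry→Alder: 9+4+14+16+17+4 = 64
Alder→Denton→Maris→Elm→Quarry→Corby→Alder: 9+4+2+17+9+7 = 48
Alder→Denton→Maris→Elm→Corby→Quarry→Alder: 9+4+2+16+9+4 = 44
Alder→Denton→Quarry→Maris→Corby→Elm→Alder: 9+13+15+14+16+13 = 80
Alder→Denton→Quarry→Maris→Elm→Corby→Alder: 9+13+15+2+16+7 = 62
Alder→Denton→Quarry→Corby→Maris→Elm→Alder: 9+13+9+14+2+13 = 60
Alder→Denton→Quarry→Corby→Elm→Maris→Alder: 9+13+9+16+2+11 = 60
Alder→Denton→Quarry→Elm→Maris→Corby→Alder: 9+13+17+2+14+7 = 62
Alder→Denton→Quarry→Elm→Corby→Maris→Alder: 9+13+17+16+14+11 = 80
Alder→Denton→Corby→Maris→Quarry→Elm→Alder: 9+10+14+15+17+13 = 78
Alder→Denton→Corby→Maris→Elm→Quarry→Alder: 9+10+14+2+17+4 = 56
… (46 more)
Alder→Maris→Elm→Denton→Corby→Quarry→Alder: 11+2+6+10+9+4 = 42  ← best
The minimum is 42.
One optimal route: Alder → Maris → Elm → Denton → Corby → Quarry → Alder (or its reverse).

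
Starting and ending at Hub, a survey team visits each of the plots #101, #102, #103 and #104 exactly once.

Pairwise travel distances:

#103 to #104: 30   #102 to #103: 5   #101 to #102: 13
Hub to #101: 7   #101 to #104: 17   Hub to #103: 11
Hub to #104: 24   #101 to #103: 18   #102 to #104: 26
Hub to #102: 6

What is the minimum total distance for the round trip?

With 4 stops there are 4!/2 = 12 distinct round trips (a route and its reverse cost the same).
Hub→#101→#102→#103→#104→Hub: 7+13+5+30+24 = 79
Hub→#101→#102→#104→#103→Hub: 7+13+26+30+11 = 87
Hub→#101→#103→#102→#104→Hub: 7+18+5+26+24 = 80
Hub→#101→#103→#104→#102→Hub: 7+18+30+26+6 = 87
Hub→#101→#104→#102→#103→Hub: 7+17+26+5+11 = 66
Hub→#101→#104→#103→#102→Hub: 7+17+30+5+6 = 65
Hub→#102→#101→#103→#104→Hub: 6+13+18+30+24 = 91
Hub→#102→#101→#104→#103→Hub: 6+13+17+30+11 = 77
Hub→#102→#103→#101→#104→Hub: 6+5+18+17+24 = 70
Hub→#102→#104→#101→#103→Hub: 6+26+17+18+11 = 78
Hub→#103→#101→#102→#104→Hub: 11+18+13+26+24 = 92
Hub→#103→#102→#101→#104→Hub: 11+5+13+17+24 = 70
The minimum is 65.
One optimal route: Hub → #101 → #104 → #103 → #102 → Hub (or its reverse).

Shortest round trip = 65.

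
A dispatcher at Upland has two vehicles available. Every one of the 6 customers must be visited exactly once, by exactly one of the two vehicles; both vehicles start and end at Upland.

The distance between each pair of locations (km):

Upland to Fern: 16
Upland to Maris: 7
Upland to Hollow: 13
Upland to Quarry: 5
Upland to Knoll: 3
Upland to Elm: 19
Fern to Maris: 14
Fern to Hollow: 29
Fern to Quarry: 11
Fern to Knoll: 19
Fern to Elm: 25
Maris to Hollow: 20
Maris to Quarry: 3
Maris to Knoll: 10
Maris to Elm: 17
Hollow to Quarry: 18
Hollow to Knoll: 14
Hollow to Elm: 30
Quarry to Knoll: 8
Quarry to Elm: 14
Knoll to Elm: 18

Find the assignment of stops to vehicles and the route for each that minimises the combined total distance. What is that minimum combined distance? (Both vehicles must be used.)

Minimum combined distance: 93 km.

Try each way of splitting the stops between the two vehicles (each non-empty) and, for each split, find the best tour for each vehicle:
  {Fern} + {Maris, Hollow, Quarry, Knoll, Elm}: 32 + 69 = 101
  {Maris} + {Fern, Hollow, Quarry, Knoll, Elm}: 14 + 86 = 100
  {Fern, Maris} + {Hollow, Quarry, Knoll, Elm}: 37 + 64 = 101
  {Hollow} + {Fern, Maris, Quarry, Knoll, Elm}: 26 + 67 = 93
  {Fern, Hollow} + {Maris, Quarry, Knoll, Elm}: 58 + 45 = 103
  {Maris, Hollow} + {Fern, Quarry, Knoll, Elm}: 40 + 62 = 102
  … (31 splits in total)
Best: vehicle 1 Upland → Hollow → Upland = 26; vehicle 2 Upland → Maris → Fern → Quarry → Elm → Knoll → Upland = 67; combined 93.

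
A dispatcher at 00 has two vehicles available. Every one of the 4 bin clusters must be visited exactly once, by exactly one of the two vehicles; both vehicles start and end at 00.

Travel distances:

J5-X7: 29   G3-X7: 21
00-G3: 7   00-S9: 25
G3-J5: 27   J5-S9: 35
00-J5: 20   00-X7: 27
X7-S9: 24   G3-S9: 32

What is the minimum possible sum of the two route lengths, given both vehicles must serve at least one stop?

Minimum combined distance: 112.

There are 2^3 − 1 = 7 ways to divide the 4 stops into two non-empty groups. For each, the best each vehicle can do is its own shortest tour through its group:
  {G3} + {J5, X7, S9}: 14 + 98 = 112
  {J5} + {G3, X7, S9}: 40 + 77 = 117
  {G3, J5} + {X7, S9}: 54 + 76 = 130
  {X7} + {G3, J5, S9}: 54 + 94 = 148
  {G3, X7} + {J5, S9}: 55 + 80 = 135
  {J5, X7} + {G3, S9}: 76 + 64 = 140
  … (7 splits in total)
Best: vehicle 1 00 → G3 → 00 = 14; vehicle 2 00 → J5 → X7 → S9 → 00 = 98; combined 112.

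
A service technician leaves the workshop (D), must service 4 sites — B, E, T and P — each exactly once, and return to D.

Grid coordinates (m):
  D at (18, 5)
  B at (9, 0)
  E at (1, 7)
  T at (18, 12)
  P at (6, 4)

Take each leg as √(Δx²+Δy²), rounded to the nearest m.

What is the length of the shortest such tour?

Minimum total distance: 46 m.

There are 12 distinct closed tours to check (reversals are equivalent).
D - B - E - T - P - D: 10+11+18+14+12 = 65
D - B - E - P - T - D: 10+11+6+14+7 = 48
D - B - T - E - P - D: 10+15+18+6+12 = 61
D - B - T - P - E - D: 10+15+14+6+17 = 62
D - B - P - E - T - D: 10+5+6+18+7 = 46
D - B - P - T - E - D: 10+5+14+18+17 = 64
D - E - B - T - P - D: 17+11+15+14+12 = 69
D - E - B - P - T - D: 17+11+5+14+7 = 54
D - E - T - B - P - D: 17+18+15+5+12 = 67
D - E - P - B - T - D: 17+6+5+15+7 = 50
D - T - B - E - P - D: 7+15+11+6+12 = 51
D - T - E - B - P - D: 7+18+11+5+12 = 53
The minimum is 46.
One optimal route: D → B → P → E → T → D (or its reverse).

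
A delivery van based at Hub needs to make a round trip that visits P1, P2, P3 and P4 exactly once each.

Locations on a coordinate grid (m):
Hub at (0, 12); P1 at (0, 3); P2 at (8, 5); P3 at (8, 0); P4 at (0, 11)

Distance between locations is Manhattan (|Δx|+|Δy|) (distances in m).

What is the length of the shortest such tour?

Shortest round trip = 40 m.

With 4 stops there are 4!/2 = 12 distinct round trips (a route and its reverse cost the same).
Hub - P1 - P2 - P3 - P4 - Hub: 9+10+5+19+1 = 44
Hub - P1 - P2 - P4 - P3 - Hub: 9+10+14+19+20 = 72
Hub - P1 - P3 - P2 - P4 - Hub: 9+11+5+14+1 = 40
Hub - P1 - P3 - P4 - P2 - Hub: 9+11+19+14+15 = 68
Hub - P1 - P4 - P2 - P3 - Hub: 9+8+14+5+20 = 56
Hub - P1 - P4 - P3 - P2 - Hub: 9+8+19+5+15 = 56
Hub - P2 - P1 - P3 - P4 - Hub: 15+10+11+19+1 = 56
Hub - P2 - P1 - P4 - P3 - Hub: 15+10+8+19+20 = 72
Hub - P2 - P3 - P1 - P4 - Hub: 15+5+11+8+1 = 40
Hub - P2 - P4 - P1 - P3 - Hub: 15+14+8+11+20 = 68
Hub - P3 - P1 - P2 - P4 - Hub: 20+11+10+14+1 = 56
Hub - P3 - P2 - P1 - P4 - Hub: 20+5+10+8+1 = 44
The minimum is 40.
One optimal route: Hub → P1 → P3 → P2 → P4 → Hub (or its reverse).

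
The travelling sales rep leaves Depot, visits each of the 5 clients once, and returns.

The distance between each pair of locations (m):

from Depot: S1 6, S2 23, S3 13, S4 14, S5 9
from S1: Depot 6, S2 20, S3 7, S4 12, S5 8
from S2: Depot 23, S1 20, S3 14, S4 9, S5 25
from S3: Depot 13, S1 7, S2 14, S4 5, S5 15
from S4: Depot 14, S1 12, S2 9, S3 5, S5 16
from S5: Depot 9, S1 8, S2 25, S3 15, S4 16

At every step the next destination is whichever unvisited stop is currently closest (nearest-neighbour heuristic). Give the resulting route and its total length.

61 m along Depot → S1 → S3 → S4 → S2 → S5 → Depot.

At Depot the remaining stops are S1 6, S5 9, S3 13, S4 14, S2 23; go to S1.
At S1 the remaining stops are S3 7, S5 8, S4 12, S2 20; go to S3.
At S3 the remaining stops are S4 5, S2 14, S5 15; go to S4.
At S4 the remaining stops are S2 9, S5 16; go to S2.
At S2 the remaining stops are S5 25; go to S5.
Return S5→Depot: 9.
Total = 6 + 7 + 5 + 9 + 25 + 9 = 61.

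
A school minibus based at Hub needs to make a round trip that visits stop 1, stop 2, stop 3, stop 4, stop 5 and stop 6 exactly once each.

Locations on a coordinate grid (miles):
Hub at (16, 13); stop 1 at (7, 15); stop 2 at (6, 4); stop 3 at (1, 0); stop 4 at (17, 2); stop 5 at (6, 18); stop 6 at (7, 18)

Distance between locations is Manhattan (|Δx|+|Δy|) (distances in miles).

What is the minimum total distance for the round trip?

Minimum total distance: 68 miles.

With 6 stops there are 6!/2 = 360 distinct round trips (a route and its reverse cost the same).
Hub - stop 1 - stop 2 - stop 3 - stop 4 - stop 5 - stop 6 - Hub: 11+12+9+18+27+1+14 = 92
Hub - stop 1 - stop 2 - stop 3 - stop 4 - stop 6 - stop 5 - Hub: 11+12+9+18+26+1+15 = 92
Hub - stop 1 - stop 2 - stop 3 - stop 5 - stop 4 - stop 6 - Hub: 11+12+9+23+27+26+14 = 122
Hub - stop 1 - stop 2 - stop 3 - stop 5 - stop 6 - stop 4 - Hub: 11+12+9+23+1+26+12 = 94
Hub - stop 1 - stop 2 - stop 3 - stop 6 - stop 4 - stop 5 - Hub: 11+12+9+24+26+27+15 = 124
Hub - stop 1 - stop 2 - stop 3 - stop 6 - stop 5 - stop 4 - Hub: 11+12+9+24+1+27+12 = 96
Hub - stop 1 - stop 2 - stop 4 - stop 3 - stop 5 - stop 6 - Hub: 11+12+13+18+23+1+14 = 92
Hub - stop 1 - stop 2 - stop 4 - stop 3 - stop 6 - stop 5 - Hub: 11+12+13+18+24+1+15 = 94
… (352 more)
Hub - stop 1 - stop 6 - stop 5 - stop 2 - stop 3 - stop 4 - Hub: 11+3+1+14+9+18+12 = 68  ← best
The minimum is 68.
One optimal route: Hub → stop 1 → stop 6 → stop 5 → stop 2 → stop 3 → stop 4 → Hub (or its reverse).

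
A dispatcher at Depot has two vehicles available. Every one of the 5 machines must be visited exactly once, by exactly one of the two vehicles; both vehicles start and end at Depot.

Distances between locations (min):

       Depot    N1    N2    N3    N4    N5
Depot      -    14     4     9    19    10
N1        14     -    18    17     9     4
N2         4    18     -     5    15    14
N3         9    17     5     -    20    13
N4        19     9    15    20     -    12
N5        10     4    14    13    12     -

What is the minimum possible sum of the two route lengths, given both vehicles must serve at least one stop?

There are 2^4 − 1 = 15 ways to divide the 5 stops into two non-empty groups. For each, the best each vehicle can do is its own shortest tour through its group:
  {N1} + {N2, N3, N4, N5}: 28 + 51 = 79
  {N2} + {N1, N3, N4, N5}: 8 + 52 = 60
  {N1, N2} + {N3, N4, N5}: 36 + 51 = 87
  {N3} + {N1, N2, N4, N5}: 18 + 42 = 60
  {N1, N3} + {N2, N4, N5}: 40 + 41 = 81
  {N2, N3} + {N1, N4, N5}: 18 + 42 = 60
  … (15 splits in total)
Best: vehicle 1 Depot → N2 → Depot = 8; vehicle 2 Depot → N3 → N4 → N1 → N5 → Depot = 52; combined 60.

60 min — the smallest possible combined total.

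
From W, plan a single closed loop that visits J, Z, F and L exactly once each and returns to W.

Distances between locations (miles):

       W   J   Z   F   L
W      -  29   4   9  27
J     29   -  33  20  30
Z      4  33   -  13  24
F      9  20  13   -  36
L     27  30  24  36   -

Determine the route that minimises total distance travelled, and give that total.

87 miles — the shortest possible round trip.

W - J - Z - F - L - W: 29+33+13+36+27 = 138
W - J - Z - L - F - W: 29+33+24+36+9 = 131
W - J - F - Z - L - W: 29+20+13+24+27 = 113
W - J - F - L - Z - W: 29+20+36+24+4 = 113
W - J - L - Z - F - W: 29+30+24+13+9 = 105
W - J - L - F - Z - W: 29+30+36+13+4 = 112
W - Z - J - F - L - W: 4+33+20+36+27 = 120
W - Z - J - L - F - W: 4+33+30+36+9 = 112
W - Z - F - J - L - W: 4+13+20+30+27 = 94
W - Z - L - J - F - W: 4+24+30+20+9 = 87
W - F - J - Z - L - W: 9+20+33+24+27 = 113
W - F - Z - J - L - W: 9+13+33+30+27 = 112
The minimum is 87.
One optimal route: W → Z → L → J → F → W (or its reverse).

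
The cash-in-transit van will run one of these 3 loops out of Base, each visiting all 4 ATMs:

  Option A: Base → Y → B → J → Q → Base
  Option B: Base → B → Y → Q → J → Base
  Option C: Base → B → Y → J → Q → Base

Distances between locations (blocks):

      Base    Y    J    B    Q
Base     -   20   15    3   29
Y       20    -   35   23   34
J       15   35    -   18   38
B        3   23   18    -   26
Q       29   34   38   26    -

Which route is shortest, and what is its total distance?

Option A: 20 + 23 + 18 + 38 + 29 = 128
Option B: 3 + 23 + 34 + 38 + 15 = 113
Option C: 3 + 23 + 35 + 38 + 29 = 128

113 blocks — Option B is the shortest.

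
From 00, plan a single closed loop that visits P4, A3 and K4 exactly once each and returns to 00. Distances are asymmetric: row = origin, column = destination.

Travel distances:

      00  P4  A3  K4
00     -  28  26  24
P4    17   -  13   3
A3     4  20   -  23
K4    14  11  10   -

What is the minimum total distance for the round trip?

00 - P4 - A3 - K4 - 00: 28+13+23+14 = 78
00 - P4 - K4 - A3 - 00: 28+3+10+4 = 45
00 - A3 - P4 - K4 - 00: 26+20+3+14 = 63
00 - A3 - K4 - P4 - 00: 26+23+11+17 = 77
00 - K4 - P4 - A3 - 00: 24+11+13+4 = 52
00 - K4 - A3 - P4 - 00: 24+10+20+17 = 71
The minimum is 45.
One optimal route: 00 → P4 → K4 → A3 → 00.

Minimum total distance: 45.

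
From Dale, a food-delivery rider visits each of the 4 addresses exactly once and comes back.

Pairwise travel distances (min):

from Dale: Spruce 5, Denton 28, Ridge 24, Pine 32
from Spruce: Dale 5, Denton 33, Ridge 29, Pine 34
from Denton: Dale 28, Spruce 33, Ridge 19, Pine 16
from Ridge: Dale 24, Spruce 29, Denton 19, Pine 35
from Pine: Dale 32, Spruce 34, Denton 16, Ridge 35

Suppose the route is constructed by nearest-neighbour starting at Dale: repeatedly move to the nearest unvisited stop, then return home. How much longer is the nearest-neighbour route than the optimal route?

The nearest-neighbour route is 3 min longer than optimal.

Dale: Spruce=5, Ridge=24, Denton=28, Pine=32 ⇒ Spruce
Spruce: Ridge=29, Denton=33, Pine=34 ⇒ Ridge
Ridge: Denton=19, Pine=35 ⇒ Denton
Denton: Pine=16 ⇒ Pine
NN route Dale → Spruce → Ridge → Denton → Pine → Dale costs 101.
Optimal: Dale → Spruce → Pine → Denton → Ridge → Dale costs 98 (by enumerating all 12 distinct tours).
Excess = 101 − 98 = 3.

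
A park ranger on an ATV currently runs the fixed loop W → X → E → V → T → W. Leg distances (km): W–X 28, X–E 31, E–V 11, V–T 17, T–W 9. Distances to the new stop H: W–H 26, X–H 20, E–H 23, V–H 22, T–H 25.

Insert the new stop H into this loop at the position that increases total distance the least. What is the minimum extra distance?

Insertion cost between consecutive stops i–j is d(i,H) + d(H,j) − d(i,j):
  between W and X: 26 + 20 − 28 = 18
  between X and E: 20 + 23 − 31 = 12
  between E and V: 23 + 22 − 11 = 34
  between V and T: 22 + 25 − 17 = 30
  between T and W: 25 + 26 − 9 = 42
Cheapest insertion is between X and E, adding 12.
New total = 96 + 12 = 108.

+12 km — insert H between X and E.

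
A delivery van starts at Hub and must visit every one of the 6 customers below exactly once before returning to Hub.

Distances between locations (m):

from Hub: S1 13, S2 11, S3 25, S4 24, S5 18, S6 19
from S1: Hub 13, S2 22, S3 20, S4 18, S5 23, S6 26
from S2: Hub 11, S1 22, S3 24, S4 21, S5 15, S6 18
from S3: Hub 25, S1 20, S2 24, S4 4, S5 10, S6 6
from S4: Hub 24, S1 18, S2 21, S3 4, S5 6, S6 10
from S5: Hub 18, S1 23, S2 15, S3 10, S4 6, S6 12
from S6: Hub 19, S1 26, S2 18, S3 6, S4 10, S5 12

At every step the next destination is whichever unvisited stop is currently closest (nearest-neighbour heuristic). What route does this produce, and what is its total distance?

Hub → [S2:11 / S1:13 / S5:18 / S6:19 / S4:24 / S3:25] → S2 (11)
S2 → [S5:15 / S6:18 / S4:21 / S1:22 / S3:24] → S5 (15)
S5 → [S4:6 / S3:10 / S6:12 / S1:23] → S4 (6)
S4 → [S3:4 / S6:10 / S1:18] → S3 (4)
S3 → [S6:6 / S1:20] → S6 (6)
S6 → [S1:26] → S1 (26)
Return S1→Hub: 13.
Total = 11 + 15 + 6 + 4 + 6 + 26 + 13 = 81.

Total distance 81 m via the nearest-neighbour route Hub → S2 → S5 → S4 → S3 → S6 → S1 → Hub.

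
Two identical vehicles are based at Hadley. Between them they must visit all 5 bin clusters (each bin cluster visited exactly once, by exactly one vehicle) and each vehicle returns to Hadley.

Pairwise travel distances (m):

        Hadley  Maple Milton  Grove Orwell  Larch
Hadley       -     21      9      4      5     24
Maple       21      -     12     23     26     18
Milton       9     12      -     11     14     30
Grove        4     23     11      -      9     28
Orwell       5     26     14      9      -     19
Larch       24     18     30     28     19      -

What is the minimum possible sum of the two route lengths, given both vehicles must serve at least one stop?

Try each way of splitting the stops between the two vehicles (each non-empty) and, for each split, find the best tour for each vehicle:
  {Maple} + {Milton, Grove, Orwell, Larch}: 42 + 69 = 111
  {Milton} + {Maple, Grove, Orwell, Larch}: 18 + 69 = 87
  {Maple, Milton} + {Grove, Orwell, Larch}: 42 + 56 = 98
  {Grove} + {Maple, Milton, Orwell, Larch}: 8 + 63 = 71
  {Maple, Grove} + {Milton, Orwell, Larch}: 48 + 63 = 111
  {Milton, Grove} + {Maple, Orwell, Larch}: 24 + 63 = 87
  … (15 splits in total)
Best: vehicle 1 Hadley → Grove → Hadley = 8; vehicle 2 Hadley → Milton → Maple → Larch → Orwell → Hadley = 63; combined 71.

71 m — the smallest possible combined total.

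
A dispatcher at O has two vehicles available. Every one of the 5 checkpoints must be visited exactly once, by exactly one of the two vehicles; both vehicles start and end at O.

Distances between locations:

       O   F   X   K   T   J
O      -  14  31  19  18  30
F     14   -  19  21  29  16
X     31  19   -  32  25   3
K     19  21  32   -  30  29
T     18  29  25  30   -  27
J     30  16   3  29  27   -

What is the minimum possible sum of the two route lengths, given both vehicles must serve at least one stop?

Check every non-empty split of the stops between the two vehicles; for each half take its own optimal tour:
  {F} + {X, K, T, J}: 28 + 94 = 122
  {X} + {F, K, T, J}: 62 + 101 = 163
  {F, X} + {K, T, J}: 64 + 93 = 157
  {K} + {F, X, T, J}: 38 + 76 = 114
  {F, K} + {X, T, J}: 54 + 76 = 130
  {X, K} + {F, T, J}: 82 + 75 = 157
  … (15 splits in total)
Best: vehicle 1 O → K → O = 38; vehicle 2 O → F → J → X → T → O = 76; combined 114.

Minimum combined distance: 114.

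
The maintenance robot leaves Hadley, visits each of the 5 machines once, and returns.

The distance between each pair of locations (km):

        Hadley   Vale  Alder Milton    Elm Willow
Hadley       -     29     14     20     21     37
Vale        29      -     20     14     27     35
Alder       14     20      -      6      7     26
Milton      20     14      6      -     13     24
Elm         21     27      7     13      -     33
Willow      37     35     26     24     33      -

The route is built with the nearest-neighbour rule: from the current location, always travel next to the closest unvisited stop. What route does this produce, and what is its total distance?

132 km along Hadley → Alder → Milton → Elm → Vale → Willow → Hadley.

Hadley → [Alder:14 / Milton:20 / Elm:21 / Vale:29 / Willow:37] → Alder (14)
Alder → [Milton:6 / Elm:7 / Vale:20 / Willow:26] → Milton (6)
Milton → [Elm:13 / Vale:14 / Willow:24] → Elm (13)
Elm → [Vale:27 / Willow:33] → Vale (27)
Vale → [Willow:35] → Willow (35)
Return Willow→Hadley: 37.
Total = 14 + 6 + 13 + 27 + 35 + 37 = 132.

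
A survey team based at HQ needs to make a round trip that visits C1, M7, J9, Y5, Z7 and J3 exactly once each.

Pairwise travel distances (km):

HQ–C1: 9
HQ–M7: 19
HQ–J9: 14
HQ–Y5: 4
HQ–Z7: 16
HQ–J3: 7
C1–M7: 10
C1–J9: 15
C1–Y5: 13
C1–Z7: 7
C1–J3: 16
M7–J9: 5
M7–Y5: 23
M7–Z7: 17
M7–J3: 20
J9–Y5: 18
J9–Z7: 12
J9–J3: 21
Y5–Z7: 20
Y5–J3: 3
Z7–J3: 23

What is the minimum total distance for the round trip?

There are 360 distinct closed tours to check (reversals are equivalent).
HQ-C1-M7-J9-Y5-Z7-J3-HQ: 9+10+5+18+20+23+7 = 92
HQ-C1-M7-J9-Y5-J3-Z7-HQ: 9+10+5+18+3+23+16 = 84
HQ-C1-M7-J9-Z7-Y5-J3-HQ: 9+10+5+12+20+3+7 = 66
HQ-C1-M7-J9-Z7-J3-Y5-HQ: 9+10+5+12+23+3+4 = 66
HQ-C1-M7-J9-J3-Y5-Z7-HQ: 9+10+5+21+3+20+16 = 84
HQ-C1-M7-J9-J3-Z7-Y5-HQ: 9+10+5+21+23+20+4 = 92
HQ-C1-M7-Y5-J9-Z7-J3-HQ: 9+10+23+18+12+23+7 = 102
HQ-C1-M7-Y5-J9-J3-Z7-HQ: 9+10+23+18+21+23+16 = 120
… (352 more)
HQ-C1-Z7-J9-M7-J3-Y5-HQ: 9+7+12+5+20+3+4 = 60  ← best
The minimum is 60.
One optimal route: HQ → C1 → Z7 → J9 → M7 → J3 → Y5 → HQ (or its reverse).

Minimum total distance: 60 km.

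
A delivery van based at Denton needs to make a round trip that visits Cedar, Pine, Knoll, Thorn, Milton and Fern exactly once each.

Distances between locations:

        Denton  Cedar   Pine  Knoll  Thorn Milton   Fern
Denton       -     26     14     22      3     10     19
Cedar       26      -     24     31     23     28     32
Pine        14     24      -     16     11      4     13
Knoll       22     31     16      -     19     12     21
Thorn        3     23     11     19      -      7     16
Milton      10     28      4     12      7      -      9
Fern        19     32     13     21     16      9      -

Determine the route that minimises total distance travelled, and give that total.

There are 360 distinct closed tours to check (reversals are equivalent).
Denton-Cedar-Pine-Knoll-Thorn-Milton-Fern-Denton: 26+24+16+19+7+9+19 = 120
Denton-Cedar-Pine-Knoll-Thorn-Fern-Milton-Denton: 26+24+16+19+16+9+10 = 120
Denton-Cedar-Pine-Knoll-Milton-Thorn-Fern-Denton: 26+24+16+12+7+16+19 = 120
Denton-Cedar-Pine-Knoll-Milton-Fern-Thorn-Denton: 26+24+16+12+9+16+3 = 106
Denton-Cedar-Pine-Knoll-Fern-Thorn-Milton-Denton: 26+24+16+21+16+7+10 = 120
Denton-Cedar-Pine-Knoll-Fern-Milton-Thorn-Denton: 26+24+16+21+9+7+3 = 106
Denton-Cedar-Pine-Thorn-Knoll-Milton-Fern-Denton: 26+24+11+19+12+9+19 = 120
Denton-Cedar-Pine-Thorn-Knoll-Fern-Milton-Denton: 26+24+11+19+21+9+10 = 120
… (352 more)
Denton-Cedar-Knoll-Pine-Milton-Fern-Thorn-Denton: 26+31+16+4+9+16+3 = 105  ← best
The minimum is 105.
One optimal route: Denton → Cedar → Knoll → Pine → Milton → Fern → Thorn → Denton (or its reverse).

105 — the shortest possible round trip.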